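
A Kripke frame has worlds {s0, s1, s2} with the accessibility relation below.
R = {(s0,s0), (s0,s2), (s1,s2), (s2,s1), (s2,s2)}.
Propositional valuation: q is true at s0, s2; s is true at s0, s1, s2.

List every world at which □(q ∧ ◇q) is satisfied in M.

s0, s1

Let φ = □(q ∧ ◇q). Evaluate φ at each world:
  s0 (successors {s0, s2}): φ is true.
  s1 (successors {s2}): φ is true.
  s2 (successors {s1, s2}): φ is false.
For instance, at s0:
  At s0: □(q ∧ ◇q) requires q ∧ ◇q at every successor {s0, s2}.
      At s0: q is true, ◇q is true, so q ∧ ◇q is true.
      At s2: q is true, ◇q is true, so q ∧ ◇q is true.
  So □(q ∧ ◇q) is true at s0.
Satisfying worlds: {s0, s1}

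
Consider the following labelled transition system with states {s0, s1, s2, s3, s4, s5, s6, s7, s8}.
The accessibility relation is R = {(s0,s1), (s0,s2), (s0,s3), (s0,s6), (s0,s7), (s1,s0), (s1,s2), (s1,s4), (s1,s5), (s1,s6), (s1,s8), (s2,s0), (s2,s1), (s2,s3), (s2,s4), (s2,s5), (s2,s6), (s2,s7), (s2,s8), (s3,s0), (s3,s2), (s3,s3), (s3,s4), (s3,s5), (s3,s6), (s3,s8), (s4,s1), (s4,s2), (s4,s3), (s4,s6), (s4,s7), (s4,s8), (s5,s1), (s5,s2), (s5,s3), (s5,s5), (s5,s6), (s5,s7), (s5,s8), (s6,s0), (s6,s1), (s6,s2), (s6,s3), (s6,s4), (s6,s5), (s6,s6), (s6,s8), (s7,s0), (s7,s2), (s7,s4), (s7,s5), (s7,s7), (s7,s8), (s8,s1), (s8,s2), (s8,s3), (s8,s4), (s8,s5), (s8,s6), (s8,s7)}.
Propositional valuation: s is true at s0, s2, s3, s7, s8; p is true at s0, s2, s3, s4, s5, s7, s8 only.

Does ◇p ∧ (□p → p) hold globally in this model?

Let φ = ◇p ∧ (□p → p). Evaluate φ at each world:
  s0 (successors {s1, s2, s3, s6, s7}): φ is true.
  s1 (successors {s0, s2, s4, s5, s6, s8}): φ is true.
  s2 (successors {s0, s1, s3, s4, s5, s6, s7, s8}): φ is true.
  s3 (successors {s0, s2, s3, s4, s5, s6, s8}): φ is true.
  s4 (successors {s1, s2, s3, s6, s7, s8}): φ is true.
  s5 (successors {s1, s2, s3, s5, s6, s7, s8}): φ is true.
  s6 (successors {s0, s1, s2, s3, s4, s5, s6, s8}): φ is true.
  s7 (successors {s0, s2, s4, s5, s7, s8}): φ is true.
  s8 (successors {s1, s2, s3, s4, s5, s6, s7}): φ is true.
For instance, at s6:
  At s6: ◇p is true, □p → p is true, so ◇p ∧ (□p → p) is true.
    At s6: ◇p requires p at some successor in {s0, s1, s2, s3, s4, s5, s6, s8}.
      p holds at s0, so ◇p is true at s6.
    At s6: □p is false, p is false, so □p → p is true.
      At s6: □p requires p at every successor {s0, s1, s2, s3, s4, s5, s6, s8}.
        p fails at s1, so □p is false at s6.

Yes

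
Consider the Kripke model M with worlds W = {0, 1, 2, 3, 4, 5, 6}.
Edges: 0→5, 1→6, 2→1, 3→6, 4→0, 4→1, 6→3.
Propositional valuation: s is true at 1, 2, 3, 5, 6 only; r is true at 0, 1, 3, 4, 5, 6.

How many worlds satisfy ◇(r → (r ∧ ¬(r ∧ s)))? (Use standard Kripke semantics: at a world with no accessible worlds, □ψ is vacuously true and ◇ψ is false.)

1

Let φ = ◇(r → (r ∧ ¬(r ∧ s))). Evaluate φ at each world:
  0 (successors {5}): φ is false.
  1 (successors {6}): φ is false.
  2 (successors {1}): φ is false.
  3 (successors {6}): φ is false.
  4 (successors {0, 1}): φ is true.
  5 (successors ∅): φ is false.
  6 (successors {3}): φ is false.
For instance, at 3:
  At 3: ◇(r → (r ∧ ¬(r ∧ s))) requires r → (r ∧ ¬(r ∧ s)) at some successor in {6}.
    At 6: r → (r ∧ ¬(r ∧ s)) is false.
  So ◇(r → (r ∧ ¬(r ∧ s))) is false at 3.
Satisfying worlds: {4}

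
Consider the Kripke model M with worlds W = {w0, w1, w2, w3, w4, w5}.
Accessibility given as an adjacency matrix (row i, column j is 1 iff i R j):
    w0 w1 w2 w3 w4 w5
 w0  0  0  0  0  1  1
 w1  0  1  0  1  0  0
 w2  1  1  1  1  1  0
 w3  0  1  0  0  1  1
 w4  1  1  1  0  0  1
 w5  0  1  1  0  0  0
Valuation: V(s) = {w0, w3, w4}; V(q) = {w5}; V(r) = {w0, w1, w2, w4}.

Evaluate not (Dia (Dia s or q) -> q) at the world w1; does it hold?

At w1: Dia (Dia s or q) -> q is false, so not (Dia (Dia s or q) -> q) is true.
  At w1: Dia (Dia s or q) is true, q is false, so Dia (Dia s or q) -> q is false.
    At w1: Dia (Dia s or q) requires Dia s or q at some successor in {w1, w3}.
      Dia s or q holds at w1, so Dia (Dia s or q) is true at w1.

Yes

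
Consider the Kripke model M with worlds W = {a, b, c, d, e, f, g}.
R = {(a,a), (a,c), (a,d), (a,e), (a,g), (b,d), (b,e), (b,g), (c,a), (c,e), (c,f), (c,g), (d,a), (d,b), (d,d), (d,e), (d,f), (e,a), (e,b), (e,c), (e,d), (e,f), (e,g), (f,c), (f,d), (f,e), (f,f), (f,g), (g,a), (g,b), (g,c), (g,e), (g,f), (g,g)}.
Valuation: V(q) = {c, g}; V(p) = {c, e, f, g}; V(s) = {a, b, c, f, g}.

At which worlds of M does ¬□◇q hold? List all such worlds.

a, b, d, e, f

Let φ = ¬□◇q. Evaluate φ at each world:
  a (successors {a, c, d, e, g}): φ is true.
  b (successors {d, e, g}): φ is true.
  c (successors {a, e, f, g}): φ is false.
  d (successors {a, b, d, e, f}): φ is true.
  e (successors {a, b, c, d, f, g}): φ is true.
  f (successors {c, d, e, f, g}): φ is true.
  g (successors {a, b, c, e, f, g}): φ is false.
For instance, at f:
  At f: □◇q is false, so ¬□◇q is true.
    At f: □◇q requires ◇q at every successor {c, d, e, f, g}.
      ◇q fails at d, so □◇q is false at f.
Satisfying worlds: {a, b, d, e, f}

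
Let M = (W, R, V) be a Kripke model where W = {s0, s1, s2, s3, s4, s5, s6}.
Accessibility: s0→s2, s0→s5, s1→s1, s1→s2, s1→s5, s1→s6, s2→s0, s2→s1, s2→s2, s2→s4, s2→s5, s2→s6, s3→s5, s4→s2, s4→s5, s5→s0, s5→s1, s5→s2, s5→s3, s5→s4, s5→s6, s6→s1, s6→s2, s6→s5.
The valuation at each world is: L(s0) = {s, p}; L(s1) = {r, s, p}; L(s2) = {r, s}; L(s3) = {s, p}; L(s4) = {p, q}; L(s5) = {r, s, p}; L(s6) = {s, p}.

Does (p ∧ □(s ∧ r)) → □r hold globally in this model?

Yes

Recall that □ψ holds at a world iff ψ holds at every accessible world, and ◇ψ holds iff ψ holds at some accessible world.
Let φ = (p ∧ □(s ∧ r)) → □r. Evaluate φ at each world:
  s0 (successors {s2, s5}): φ is true.
  s1 (successors {s1, s2, s5, s6}): φ is true.
  s2 (successors {s0, s1, s2, s4, s5, s6}): φ is true.
  s3 (successors {s5}): φ is true.
  s4 (successors {s2, s5}): φ is true.
  s5 (successors {s0, s1, s2, s3, s4, s6}): φ is true.
  s6 (successors {s1, s2, s5}): φ is true.
For instance, at s4:
  At s4: p ∧ □(s ∧ r) is true, □r is true, so (p ∧ □(s ∧ r)) → □r is true.
    At s4: p is true, □(s ∧ r) is true, so p ∧ □(s ∧ r) is true.
      At s4: □(s ∧ r) requires s ∧ r at every successor {s2, s5}.
        At s2: s ∧ r is true.
        At s5: s ∧ r is true.
      So □(s ∧ r) is true at s4.
    At s4: □r requires r at every successor {s2, s5}.
      At s2: r is true.
      At s5: r is true.
    So □r is true at s4.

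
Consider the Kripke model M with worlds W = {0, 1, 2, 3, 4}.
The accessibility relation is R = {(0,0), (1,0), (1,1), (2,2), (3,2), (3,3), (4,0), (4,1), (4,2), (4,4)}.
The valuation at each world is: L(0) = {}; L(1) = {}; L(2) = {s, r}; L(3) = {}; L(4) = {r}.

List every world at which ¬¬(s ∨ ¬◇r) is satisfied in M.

Recall that ◇ψ holds at a world iff ψ holds at some accessible world.
Let φ = ¬¬(s ∨ ¬◇r). Evaluate φ at each world:
  0 (successors {0}): φ is true.
  1 (successors {0, 1}): φ is true.
  2 (successors {2}): φ is true.
  3 (successors {2, 3}): φ is false.
  4 (successors {0, 1, 2, 4}): φ is false.
For instance, at 2:
  At 2: ¬(s ∨ ¬◇r) is false, so ¬¬(s ∨ ¬◇r) is true.
    At 2: s ∨ ¬◇r is true, so ¬(s ∨ ¬◇r) is false.
      At 2: s is true, ¬◇r is false, so s ∨ ¬◇r is true.
Satisfying worlds: {0, 1, 2}

0, 1, 2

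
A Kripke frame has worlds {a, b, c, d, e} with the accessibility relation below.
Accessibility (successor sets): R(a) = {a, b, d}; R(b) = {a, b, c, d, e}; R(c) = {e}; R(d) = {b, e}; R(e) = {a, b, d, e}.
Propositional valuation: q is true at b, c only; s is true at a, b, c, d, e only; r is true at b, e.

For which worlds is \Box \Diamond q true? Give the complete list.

a, c, d, e

Let φ = \Box \Diamond q. Evaluate φ at each world:
  a (successors {a, b, d}): φ is true.
  b (successors {a, b, c, d, e}): φ is false.
  c (successors {e}): φ is true.
  d (successors {b, e}): φ is true.
  e (successors {a, b, d, e}): φ is true.
For instance, at b:
  At b: \Box \Diamond q requires \Diamond q at every successor {a, b, c, d, e}.
    \Diamond q fails at c, so \Box \Diamond q is false at b.
      At c: \Diamond q requires q at some successor in {e}.
        At e: q is false.
      So \Diamond q is false at c.
Satisfying worlds: {a, c, d, e}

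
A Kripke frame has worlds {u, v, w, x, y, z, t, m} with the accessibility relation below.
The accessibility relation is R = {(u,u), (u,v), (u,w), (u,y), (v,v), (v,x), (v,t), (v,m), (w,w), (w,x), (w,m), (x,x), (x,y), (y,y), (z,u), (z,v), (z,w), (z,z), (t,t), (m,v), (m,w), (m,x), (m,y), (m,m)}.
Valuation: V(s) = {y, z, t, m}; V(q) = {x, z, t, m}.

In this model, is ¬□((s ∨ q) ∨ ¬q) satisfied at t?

At t: □((s ∨ q) ∨ ¬q) is true, so ¬□((s ∨ q) ∨ ¬q) is false.
  At t: □((s ∨ q) ∨ ¬q) requires (s ∨ q) ∨ ¬q at every successor {t}.
    At t: (s ∨ q) ∨ ¬q is true.
  So □((s ∨ q) ∨ ¬q) is true at t.

No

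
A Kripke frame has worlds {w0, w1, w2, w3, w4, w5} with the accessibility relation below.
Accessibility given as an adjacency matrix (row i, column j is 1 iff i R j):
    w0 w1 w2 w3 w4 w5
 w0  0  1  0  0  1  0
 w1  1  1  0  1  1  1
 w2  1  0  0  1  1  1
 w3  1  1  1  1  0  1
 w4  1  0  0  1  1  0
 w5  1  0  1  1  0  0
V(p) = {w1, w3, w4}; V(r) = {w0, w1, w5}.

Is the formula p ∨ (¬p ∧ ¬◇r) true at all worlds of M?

No

Let φ = p ∨ (¬p ∧ ¬◇r). Evaluate φ at each world:
  w0 (successors {w1, w4}): φ is false.
  w1 (successors {w0, w1, w3, w4, w5}): φ is true.
  w2 (successors {w0, w3, w4, w5}): φ is false.
  w3 (successors {w0, w1, w2, w3, w5}): φ is true.
  w4 (successors {w0, w3, w4}): φ is true.
  w5 (successors {w0, w2, w3}): φ is false.
Detail at w0 (counterexample):
  At w0: p is false, ¬p ∧ ¬◇r is false, so p ∨ (¬p ∧ ¬◇r) is false.
    At w0: ¬p is true, ¬◇r is false, so ¬p ∧ ¬◇r is false.
      At w0: ◇r is true, so ¬◇r is false.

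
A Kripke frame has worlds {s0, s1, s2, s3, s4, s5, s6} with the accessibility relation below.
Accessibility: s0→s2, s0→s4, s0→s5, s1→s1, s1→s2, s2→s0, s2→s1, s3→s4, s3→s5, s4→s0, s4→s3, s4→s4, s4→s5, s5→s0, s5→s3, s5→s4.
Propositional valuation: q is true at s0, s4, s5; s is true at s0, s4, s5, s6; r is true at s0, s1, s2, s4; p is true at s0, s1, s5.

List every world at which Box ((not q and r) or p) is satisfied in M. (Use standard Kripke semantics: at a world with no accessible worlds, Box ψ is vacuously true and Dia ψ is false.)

s1, s2, s6

Recall that Box ψ holds at a world iff ψ holds at every accessible world, and Dia ψ holds iff ψ holds at some accessible world.
Let φ = Box ((not q and r) or p). Evaluate φ at each world:
  s0 (successors {s2, s4, s5}): φ is false.
  s1 (successors {s1, s2}): φ is true.
  s2 (successors {s0, s1}): φ is true.
  s3 (successors {s4, s5}): φ is false.
  s4 (successors {s0, s3, s4, s5}): φ is false.
  s5 (successors {s0, s3, s4}): φ is false.
  s6 (successors ∅): φ is true.
For instance, at s5:
  At s5: Box ((not q and r) or p) requires (not q and r) or p at every successor {s0, s3, s4}.
    (not q and r) or p fails at s3, so Box ((not q and r) or p) is false at s5.
Satisfying worlds: {s1, s2, s6}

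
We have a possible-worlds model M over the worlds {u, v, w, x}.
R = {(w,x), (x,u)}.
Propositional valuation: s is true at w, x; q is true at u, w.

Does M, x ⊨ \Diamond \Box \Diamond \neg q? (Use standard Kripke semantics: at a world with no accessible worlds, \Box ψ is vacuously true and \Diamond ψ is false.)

Yes

At x: \Diamond \Box \Diamond \neg q requires \Box \Diamond \neg q at some successor in {u}.
  \Box \Diamond \neg q holds at u, so \Diamond \Box \Diamond \neg q is true at x.
    At u: no accessible worlds, so \Box \Diamond \neg q holds vacuously.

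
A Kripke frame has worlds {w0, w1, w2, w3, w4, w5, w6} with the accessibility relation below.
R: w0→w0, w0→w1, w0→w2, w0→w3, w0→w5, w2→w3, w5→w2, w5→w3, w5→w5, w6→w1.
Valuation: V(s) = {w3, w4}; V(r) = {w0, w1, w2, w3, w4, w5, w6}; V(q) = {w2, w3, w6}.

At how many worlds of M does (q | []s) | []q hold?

5

Recall that []ψ holds at a world iff ψ holds at every accessible world, and <>ψ holds iff ψ holds at some accessible world.
Let φ = (q | []s) | []q. Evaluate φ at each world:
  w0 (successors {w0, w1, w2, w3, w5}): φ is false.
  w1 (successors ∅): φ is true.
  w2 (successors {w3}): φ is true.
  w3 (successors ∅): φ is true.
  w4 (successors ∅): φ is true.
  w5 (successors {w2, w3, w5}): φ is false.
  w6 (successors {w1}): φ is true.
For instance, at w5:
  At w5: q | []s is false, []q is false, so (q | []s) | []q is false.
    At w5: q is false, []s is false, so q | []s is false.
      At w5: []s requires s at every successor {w2, w3, w5}.
        s fails at w2, so []s is false at w5.
    At w5: []q requires q at every successor {w2, w3, w5}.
      q fails at w5, so []q is false at w5.
Satisfying worlds: {w1, w2, w3, w4, w6}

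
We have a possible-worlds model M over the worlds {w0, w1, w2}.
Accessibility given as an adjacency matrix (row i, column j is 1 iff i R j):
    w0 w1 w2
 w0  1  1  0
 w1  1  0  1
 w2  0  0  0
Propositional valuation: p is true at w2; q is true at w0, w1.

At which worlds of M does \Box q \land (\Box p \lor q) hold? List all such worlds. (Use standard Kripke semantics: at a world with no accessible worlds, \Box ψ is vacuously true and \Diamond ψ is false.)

Let φ = \Box q \land (\Box p \lor q). Evaluate φ at each world:
  w0 (successors {w0, w1}): φ is true.
  w1 (successors {w0, w2}): φ is false.
  w2 (successors ∅): φ is true.
For instance, at w0:
  At w0: \Box q is true, \Box p \lor q is true, so \Box q \land (\Box p \lor q) is true.
    At w0: \Box q requires q at every successor {w0, w1}.
      At w0: q is true.
      At w1: q is true.
    So \Box q is true at w0.
    At w0: \Box p is false, q is true, so \Box p \lor q is true.
      At w0: \Box p requires p at every successor {w0, w1}.
        p fails at w0, so \Box p is false at w0.
Satisfying worlds: {w0, w2}

w0, w2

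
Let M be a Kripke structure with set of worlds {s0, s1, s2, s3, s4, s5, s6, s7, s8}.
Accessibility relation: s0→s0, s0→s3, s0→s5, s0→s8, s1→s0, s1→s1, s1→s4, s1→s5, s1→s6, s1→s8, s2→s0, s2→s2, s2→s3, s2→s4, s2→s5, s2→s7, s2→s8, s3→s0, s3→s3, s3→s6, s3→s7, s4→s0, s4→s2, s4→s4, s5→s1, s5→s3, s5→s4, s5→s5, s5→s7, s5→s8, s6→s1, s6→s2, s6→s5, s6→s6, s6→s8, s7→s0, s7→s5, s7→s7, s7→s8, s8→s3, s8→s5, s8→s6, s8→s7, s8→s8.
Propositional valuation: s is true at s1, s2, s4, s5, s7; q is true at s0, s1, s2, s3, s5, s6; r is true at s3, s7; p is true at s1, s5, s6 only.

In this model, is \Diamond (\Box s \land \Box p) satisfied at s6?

No

At s6: \Diamond (\Box s \land \Box p) requires \Box s \land \Box p at some successor in {s1, s2, s5, s6, s8}.
  At s1: \Box s \land \Box p is false.
  At s2: \Box s \land \Box p is false.
  At s5: \Box s \land \Box p is false.
  At s6: \Box s \land \Box p is false.
  At s8: \Box s \land \Box p is false.
So \Diamond (\Box s \land \Box p) is false at s6.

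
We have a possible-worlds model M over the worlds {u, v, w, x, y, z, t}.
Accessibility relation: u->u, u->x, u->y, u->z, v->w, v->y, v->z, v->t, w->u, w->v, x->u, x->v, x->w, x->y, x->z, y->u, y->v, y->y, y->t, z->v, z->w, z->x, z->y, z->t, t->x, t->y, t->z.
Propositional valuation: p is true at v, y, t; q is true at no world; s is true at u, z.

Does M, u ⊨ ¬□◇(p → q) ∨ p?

No

Recall that □ψ holds at a world iff ψ holds at every accessible world, and ◇ψ holds iff ψ holds at some accessible world.
At u: ¬□◇(p → q) is false, p is false, so ¬□◇(p → q) ∨ p is false.
  At u: □◇(p → q) is true, so ¬□◇(p → q) is false.
    At u: □◇(p → q) requires ◇(p → q) at every successor {u, x, y, z}.
      At u: ◇(p → q) is true.
      At x: ◇(p → q) is true.
      At y: ◇(p → q) is true.
      At z: ◇(p → q) is true.
    So □◇(p → q) is true at u.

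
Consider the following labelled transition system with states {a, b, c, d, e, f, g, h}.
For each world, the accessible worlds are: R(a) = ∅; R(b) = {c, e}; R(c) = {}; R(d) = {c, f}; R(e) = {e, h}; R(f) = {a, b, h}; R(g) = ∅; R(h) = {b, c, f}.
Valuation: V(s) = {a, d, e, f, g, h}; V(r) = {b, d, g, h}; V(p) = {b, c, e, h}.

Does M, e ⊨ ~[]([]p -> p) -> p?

Yes

At e: ~[]([]p -> p) is false, p is true, so ~[]([]p -> p) -> p is true.
  At e: []([]p -> p) is true, so ~[]([]p -> p) is false.
    At e: []([]p -> p) requires []p -> p at every successor {e, h}.
      At e: []p -> p is true.
      At h: []p -> p is true.
    So []([]p -> p) is true at e.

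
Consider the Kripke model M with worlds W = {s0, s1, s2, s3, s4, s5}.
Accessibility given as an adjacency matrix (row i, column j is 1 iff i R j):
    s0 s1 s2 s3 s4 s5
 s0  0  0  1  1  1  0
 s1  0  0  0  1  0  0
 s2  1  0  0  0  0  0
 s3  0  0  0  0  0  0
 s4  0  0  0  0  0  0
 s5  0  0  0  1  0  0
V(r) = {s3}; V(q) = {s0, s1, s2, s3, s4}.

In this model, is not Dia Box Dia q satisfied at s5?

At s5: Dia Box Dia q is true, so not Dia Box Dia q is false.
  At s5: Dia Box Dia q requires Box Dia q at some successor in {s3}.
    Box Dia q holds at s3, so Dia Box Dia q is true at s5.
      At s3: no accessible worlds, so Box Dia q holds vacuously.

No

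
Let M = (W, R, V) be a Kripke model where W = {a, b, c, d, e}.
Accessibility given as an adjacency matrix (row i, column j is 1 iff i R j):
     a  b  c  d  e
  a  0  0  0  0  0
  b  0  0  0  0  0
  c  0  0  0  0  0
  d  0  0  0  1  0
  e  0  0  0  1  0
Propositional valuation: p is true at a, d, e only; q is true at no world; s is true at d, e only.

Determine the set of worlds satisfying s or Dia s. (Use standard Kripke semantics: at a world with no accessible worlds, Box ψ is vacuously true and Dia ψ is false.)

d, e

Recall that Dia ψ holds at a world iff ψ holds at some accessible world.
Let φ = s or Dia s. Evaluate φ at each world:
  a (successors ∅): φ is false.
  b (successors ∅): φ is false.
  c (successors ∅): φ is false.
  d (successors {d}): φ is true.
  e (successors {d}): φ is true.
For instance, at d:
  At d: s is true, Dia s is true, so s or Dia s is true.
    At d: Dia s requires s at some successor in {d}.
      s holds at d, so Dia s is true at d.
Satisfying worlds: {d, e}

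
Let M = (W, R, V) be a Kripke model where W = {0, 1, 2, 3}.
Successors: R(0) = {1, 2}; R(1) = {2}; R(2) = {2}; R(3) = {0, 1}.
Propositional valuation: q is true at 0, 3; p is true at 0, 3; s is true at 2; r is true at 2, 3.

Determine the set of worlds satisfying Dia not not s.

Recall that Dia ψ holds at a world iff ψ holds at some accessible world.
Let φ = Dia not not s. Evaluate φ at each world:
  0 (successors {1, 2}): φ is true.
  1 (successors {2}): φ is true.
  2 (successors {2}): φ is true.
  3 (successors {0, 1}): φ is false.
For instance, at 0:
  At 0: Dia not not s requires not not s at some successor in {1, 2}.
    not not s holds at 2, so Dia not not s is true at 0.
Satisfying worlds: {0, 1, 2}

0, 1, 2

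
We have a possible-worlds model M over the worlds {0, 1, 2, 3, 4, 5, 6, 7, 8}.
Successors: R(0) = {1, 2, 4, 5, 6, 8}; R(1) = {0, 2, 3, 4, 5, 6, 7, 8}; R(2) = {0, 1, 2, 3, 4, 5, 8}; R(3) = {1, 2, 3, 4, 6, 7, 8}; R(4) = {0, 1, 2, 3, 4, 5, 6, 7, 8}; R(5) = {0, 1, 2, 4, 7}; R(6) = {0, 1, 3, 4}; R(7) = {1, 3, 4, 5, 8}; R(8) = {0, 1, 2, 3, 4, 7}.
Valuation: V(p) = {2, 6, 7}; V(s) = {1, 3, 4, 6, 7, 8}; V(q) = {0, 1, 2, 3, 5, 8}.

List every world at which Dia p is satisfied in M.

0, 1, 2, 3, 4, 5, 8

Recall that Dia ψ holds at a world iff ψ holds at some accessible world.
Let φ = Dia p. Evaluate φ at each world:
  0 (successors {1, 2, 4, 5, 6, 8}): φ is true.
  1 (successors {0, 2, 3, 4, 5, 6, 7, 8}): φ is true.
  2 (successors {0, 1, 2, 3, 4, 5, 8}): φ is true.
  3 (successors {1, 2, 3, 4, 6, 7, 8}): φ is true.
  4 (successors {0, 1, 2, 3, 4, 5, 6, 7, 8}): φ is true.
  5 (successors {0, 1, 2, 4, 7}): φ is true.
  6 (successors {0, 1, 3, 4}): φ is false.
  7 (successors {1, 3, 4, 5, 8}): φ is false.
  8 (successors {0, 1, 2, 3, 4, 7}): φ is true.
For instance, at 3:
  At 3: Dia p requires p at some successor in {1, 2, 3, 4, 6, 7, 8}.
    p holds at 2, so Dia p is true at 3.
Satisfying worlds: {0, 1, 2, 3, 4, 5, 8}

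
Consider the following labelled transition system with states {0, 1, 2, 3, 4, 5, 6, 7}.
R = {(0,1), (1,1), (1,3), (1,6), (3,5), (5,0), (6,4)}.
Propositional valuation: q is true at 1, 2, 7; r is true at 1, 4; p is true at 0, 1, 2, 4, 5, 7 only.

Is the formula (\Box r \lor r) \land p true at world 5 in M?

No

At 5: \Box r \lor r is false, p is true, so (\Box r \lor r) \land p is false.
  At 5: \Box r is false, r is false, so \Box r \lor r is false.
    At 5: \Box r requires r at every successor {0}.
      r fails at 0, so \Box r is false at 5.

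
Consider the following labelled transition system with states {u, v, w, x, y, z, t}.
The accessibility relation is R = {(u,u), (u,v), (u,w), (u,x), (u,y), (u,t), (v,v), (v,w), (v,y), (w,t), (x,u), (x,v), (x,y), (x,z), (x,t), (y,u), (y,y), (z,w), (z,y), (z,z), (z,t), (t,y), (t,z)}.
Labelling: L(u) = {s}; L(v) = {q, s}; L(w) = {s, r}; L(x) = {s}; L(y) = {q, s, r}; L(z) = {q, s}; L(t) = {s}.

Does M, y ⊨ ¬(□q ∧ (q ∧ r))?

At y: □q ∧ (q ∧ r) is false, so ¬(□q ∧ (q ∧ r)) is true.
  At y: □q is false, q ∧ r is true, so □q ∧ (q ∧ r) is false.
    At y: □q requires q at every successor {u, y}.
      q fails at u, so □q is false at y.

Yes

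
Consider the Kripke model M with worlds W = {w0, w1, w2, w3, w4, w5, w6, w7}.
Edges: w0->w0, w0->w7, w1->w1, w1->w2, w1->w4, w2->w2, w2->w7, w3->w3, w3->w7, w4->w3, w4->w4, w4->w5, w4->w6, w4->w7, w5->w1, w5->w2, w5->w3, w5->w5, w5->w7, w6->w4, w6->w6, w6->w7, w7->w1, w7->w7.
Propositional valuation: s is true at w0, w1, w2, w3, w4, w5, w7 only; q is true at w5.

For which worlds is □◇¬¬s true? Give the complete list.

Let φ = □◇¬¬s. Evaluate φ at each world:
  w0 (successors {w0, w7}): φ is true.
  w1 (successors {w1, w2, w4}): φ is true.
  w2 (successors {w2, w7}): φ is true.
  w3 (successors {w3, w7}): φ is true.
  w4 (successors {w3, w4, w5, w6, w7}): φ is true.
  w5 (successors {w1, w2, w3, w5, w7}): φ is true.
  w6 (successors {w4, w6, w7}): φ is true.
  w7 (successors {w1, w7}): φ is true.
For instance, at w6:
  At w6: □◇¬¬s requires ◇¬¬s at every successor {w4, w6, w7}.
      At w4: ◇¬¬s requires ¬¬s at some successor in {w3, w4, w5, w6, w7}.
        ¬¬s holds at w3, so ◇¬¬s is true at w4.
      At w6: ◇¬¬s requires ¬¬s at some successor in {w4, w6, w7}.
        ¬¬s holds at w4, so ◇¬¬s is true at w6.
      At w7: ◇¬¬s requires ¬¬s at some successor in {w1, w7}.
        ¬¬s holds at w1, so ◇¬¬s is true at w7.
  So □◇¬¬s is true at w6.
Satisfying worlds: {w0, w1, w2, w3, w4, w5, w6, w7}

w0, w1, w2, w3, w4, w5, w6, w7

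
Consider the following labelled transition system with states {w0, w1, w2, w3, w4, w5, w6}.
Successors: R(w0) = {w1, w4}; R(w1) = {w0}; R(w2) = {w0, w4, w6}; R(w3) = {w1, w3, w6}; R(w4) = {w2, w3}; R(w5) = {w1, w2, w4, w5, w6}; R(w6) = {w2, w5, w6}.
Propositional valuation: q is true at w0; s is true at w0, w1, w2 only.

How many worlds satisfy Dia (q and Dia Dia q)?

2

Let φ = Dia (q and Dia Dia q). Evaluate φ at each world:
  w0 (successors {w1, w4}): φ is false.
  w1 (successors {w0}): φ is true.
  w2 (successors {w0, w4, w6}): φ is true.
  w3 (successors {w1, w3, w6}): φ is false.
  w4 (successors {w2, w3}): φ is false.
  w5 (successors {w1, w2, w4, w5, w6}): φ is false.
  w6 (successors {w2, w5, w6}): φ is false.
For instance, at w0:
  At w0: Dia (q and Dia Dia q) requires q and Dia Dia q at some successor in {w1, w4}.
    At w1: q and Dia Dia q is false.
    At w4: q and Dia Dia q is false.
  So Dia (q and Dia Dia q) is false at w0.
Satisfying worlds: {w1, w2}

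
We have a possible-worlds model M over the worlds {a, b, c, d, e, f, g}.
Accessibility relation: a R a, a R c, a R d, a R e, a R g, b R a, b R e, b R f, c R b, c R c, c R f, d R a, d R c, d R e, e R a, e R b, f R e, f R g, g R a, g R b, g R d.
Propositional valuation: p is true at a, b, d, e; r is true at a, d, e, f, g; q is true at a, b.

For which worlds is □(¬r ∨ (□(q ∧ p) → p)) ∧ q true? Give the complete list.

Recall that □ψ holds at a world iff ψ holds at every accessible world, and ◇ψ holds iff ψ holds at some accessible world.
Let φ = □(¬r ∨ (□(q ∧ p) → p)) ∧ q. Evaluate φ at each world:
  a (successors {a, c, d, e, g}): φ is true.
  b (successors {a, e, f}): φ is true.
  c (successors {b, c, f}): φ is false.
  d (successors {a, c, e}): φ is false.
  e (successors {a, b}): φ is false.
  f (successors {e, g}): φ is false.
  g (successors {a, b, d}): φ is false.
For instance, at a:
  At a: □(¬r ∨ (□(q ∧ p) → p)) is true, q is true, so □(¬r ∨ (□(q ∧ p) → p)) ∧ q is true.
    At a: □(¬r ∨ (□(q ∧ p) → p)) requires ¬r ∨ (□(q ∧ p) → p) at every successor {a, c, d, e, g}.
      At a: ¬r ∨ (□(q ∧ p) → p) is true.
      At c: ¬r ∨ (□(q ∧ p) → p) is true.
      At d: ¬r ∨ (□(q ∧ p) → p) is true.
      At e: ¬r ∨ (□(q ∧ p) → p) is true.
      At g: ¬r ∨ (□(q ∧ p) → p) is true.
    So □(¬r ∨ (□(q ∧ p) → p)) is true at a.
Satisfying worlds: {a, b}

a, b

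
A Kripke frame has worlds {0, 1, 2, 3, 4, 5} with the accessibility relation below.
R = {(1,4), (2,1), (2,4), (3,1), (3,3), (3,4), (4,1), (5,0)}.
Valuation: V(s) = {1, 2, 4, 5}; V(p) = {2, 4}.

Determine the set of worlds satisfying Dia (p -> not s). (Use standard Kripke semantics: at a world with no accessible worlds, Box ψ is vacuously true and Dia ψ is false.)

2, 3, 4, 5

Recall that Dia ψ holds at a world iff ψ holds at some accessible world.
Let φ = Dia (p -> not s). Evaluate φ at each world:
  0 (successors ∅): φ is false.
  1 (successors {4}): φ is false.
  2 (successors {1, 4}): φ is true.
  3 (successors {1, 3, 4}): φ is true.
  4 (successors {1}): φ is true.
  5 (successors {0}): φ is true.
For instance, at 4:
  At 4: Dia (p -> not s) requires p -> not s at some successor in {1}.
    p -> not s holds at 1, so Dia (p -> not s) is true at 4.
Satisfying worlds: {2, 3, 4, 5}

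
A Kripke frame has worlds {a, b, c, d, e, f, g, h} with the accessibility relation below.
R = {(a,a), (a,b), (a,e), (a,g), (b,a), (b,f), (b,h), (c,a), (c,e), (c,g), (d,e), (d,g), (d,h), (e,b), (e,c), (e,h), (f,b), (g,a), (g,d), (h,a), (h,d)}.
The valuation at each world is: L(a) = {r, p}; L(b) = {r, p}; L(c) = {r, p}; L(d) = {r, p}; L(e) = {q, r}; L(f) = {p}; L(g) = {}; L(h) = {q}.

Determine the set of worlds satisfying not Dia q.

Let φ = not Dia q. Evaluate φ at each world:
  a (successors {a, b, e, g}): φ is false.
  b (successors {a, f, h}): φ is false.
  c (successors {a, e, g}): φ is false.
  d (successors {e, g, h}): φ is false.
  e (successors {b, c, h}): φ is false.
  f (successors {b}): φ is true.
  g (successors {a, d}): φ is true.
  h (successors {a, d}): φ is true.
For instance, at a:
  At a: Dia q is true, so not Dia q is false.
    At a: Dia q requires q at some successor in {a, b, e, g}.
      q holds at e, so Dia q is true at a.
Satisfying worlds: {f, g, h}

f, g, h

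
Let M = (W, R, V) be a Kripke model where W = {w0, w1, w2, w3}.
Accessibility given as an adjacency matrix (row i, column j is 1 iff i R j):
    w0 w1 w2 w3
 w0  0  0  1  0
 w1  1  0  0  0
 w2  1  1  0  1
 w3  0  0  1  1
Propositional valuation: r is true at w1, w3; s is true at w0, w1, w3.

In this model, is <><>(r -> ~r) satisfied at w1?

Yes

At w1: <><>(r -> ~r) requires <>(r -> ~r) at some successor in {w0}.
  <>(r -> ~r) holds at w0, so <><>(r -> ~r) is true at w1.
    At w0: <>(r -> ~r) requires r -> ~r at some successor in {w2}.
      r -> ~r holds at w2, so <>(r -> ~r) is true at w0.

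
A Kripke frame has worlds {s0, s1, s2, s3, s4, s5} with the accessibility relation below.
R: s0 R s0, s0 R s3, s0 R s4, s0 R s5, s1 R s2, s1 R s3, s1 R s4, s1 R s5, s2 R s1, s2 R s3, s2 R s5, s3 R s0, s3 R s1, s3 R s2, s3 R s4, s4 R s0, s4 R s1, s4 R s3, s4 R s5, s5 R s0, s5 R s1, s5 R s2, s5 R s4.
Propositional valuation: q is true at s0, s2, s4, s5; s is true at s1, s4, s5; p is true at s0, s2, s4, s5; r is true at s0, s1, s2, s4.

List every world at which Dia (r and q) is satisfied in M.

s0, s1, s3, s4, s5

Let φ = Dia (r and q). Evaluate φ at each world:
  s0 (successors {s0, s3, s4, s5}): φ is true.
  s1 (successors {s2, s3, s4, s5}): φ is true.
  s2 (successors {s1, s3, s5}): φ is false.
  s3 (successors {s0, s1, s2, s4}): φ is true.
  s4 (successors {s0, s1, s3, s5}): φ is true.
  s5 (successors {s0, s1, s2, s4}): φ is true.
For instance, at s5:
  At s5: Dia (r and q) requires r and q at some successor in {s0, s1, s2, s4}.
    r and q holds at s0, so Dia (r and q) is true at s5.
Satisfying worlds: {s0, s1, s3, s4, s5}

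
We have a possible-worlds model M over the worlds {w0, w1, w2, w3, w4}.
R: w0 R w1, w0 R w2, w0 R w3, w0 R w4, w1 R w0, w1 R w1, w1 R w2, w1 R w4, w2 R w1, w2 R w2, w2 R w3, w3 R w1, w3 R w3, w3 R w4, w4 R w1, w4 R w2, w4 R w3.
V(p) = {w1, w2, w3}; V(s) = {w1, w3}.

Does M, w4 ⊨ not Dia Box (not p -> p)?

At w4: Dia Box (not p -> p) is true, so not Dia Box (not p -> p) is false.
  At w4: Dia Box (not p -> p) requires Box (not p -> p) at some successor in {w1, w2, w3}.
    Box (not p -> p) holds at w2, so Dia Box (not p -> p) is true at w4.
      At w2: Box (not p -> p) requires not p -> p at every successor {w1, w2, w3}.
        At w1: not p -> p is true.
        At w2: not p -> p is true.
        At w3: not p -> p is true.
      So Box (not p -> p) is true at w2.

No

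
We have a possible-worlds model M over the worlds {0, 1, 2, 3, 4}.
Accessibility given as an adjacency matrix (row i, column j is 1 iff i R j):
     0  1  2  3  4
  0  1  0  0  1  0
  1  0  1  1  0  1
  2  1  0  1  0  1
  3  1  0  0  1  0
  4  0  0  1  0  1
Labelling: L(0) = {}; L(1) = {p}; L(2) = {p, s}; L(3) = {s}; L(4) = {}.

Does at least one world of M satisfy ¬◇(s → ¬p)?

Let φ = ¬◇(s → ¬p). Evaluate φ at each world:
  0 (successors {0, 3}): φ is false.
  1 (successors {1, 2, 4}): φ is false.
  2 (successors {0, 2, 4}): φ is false.
  3 (successors {0, 3}): φ is false.
  4 (successors {2, 4}): φ is false.
For instance, at 3:
  At 3: ◇(s → ¬p) is true, so ¬◇(s → ¬p) is false.
    At 3: ◇(s → ¬p) requires s → ¬p at some successor in {0, 3}.
      s → ¬p holds at 0, so ◇(s → ¬p) is true at 3.

No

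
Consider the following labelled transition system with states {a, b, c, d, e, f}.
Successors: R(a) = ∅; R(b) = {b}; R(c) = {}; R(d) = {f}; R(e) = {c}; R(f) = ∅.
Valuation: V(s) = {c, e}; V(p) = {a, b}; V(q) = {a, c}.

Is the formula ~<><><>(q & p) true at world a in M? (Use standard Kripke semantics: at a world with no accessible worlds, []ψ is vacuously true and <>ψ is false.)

Yes

Recall that <>ψ holds at a world iff ψ holds at some accessible world.
At a: <><><>(q & p) is false, so ~<><><>(q & p) is true.
  At a: no accessible worlds, so <><><>(q & p) is false.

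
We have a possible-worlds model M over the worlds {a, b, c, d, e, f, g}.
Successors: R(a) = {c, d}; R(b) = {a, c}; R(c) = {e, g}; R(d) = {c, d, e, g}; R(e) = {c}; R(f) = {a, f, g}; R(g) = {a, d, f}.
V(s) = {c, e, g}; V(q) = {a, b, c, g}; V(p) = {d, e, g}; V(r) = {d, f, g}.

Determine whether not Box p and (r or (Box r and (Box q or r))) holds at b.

No

At b: not Box p is true, r or (Box r and (Box q or r)) is false, so not Box p and (r or (Box r and (Box q or r))) is false.
  At b: Box p is false, so not Box p is true.
    At b: Box p requires p at every successor {a, c}.
      p fails at a, so Box p is false at b.
  At b: r is false, Box r and (Box q or r) is false, so r or (Box r and (Box q or r)) is false.
    At b: Box r is false, Box q or r is true, so Box r and (Box q or r) is false.
      At b: Box r requires r at every successor {a, c}.
        r fails at a, so Box r is false at b.
      At b: Box q is true, r is false, so Box q or r is true.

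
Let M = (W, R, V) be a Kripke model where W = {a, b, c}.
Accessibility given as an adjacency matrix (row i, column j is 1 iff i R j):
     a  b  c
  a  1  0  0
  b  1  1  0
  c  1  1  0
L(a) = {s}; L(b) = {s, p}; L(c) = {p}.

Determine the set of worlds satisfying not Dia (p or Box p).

Let φ = not Dia (p or Box p). Evaluate φ at each world:
  a (successors {a}): φ is true.
  b (successors {a, b}): φ is false.
  c (successors {a, b}): φ is false.
For instance, at c:
  At c: Dia (p or Box p) is true, so not Dia (p or Box p) is false.
    At c: Dia (p or Box p) requires p or Box p at some successor in {a, b}.
      p or Box p holds at b, so Dia (p or Box p) is true at c.
Satisfying worlds: {a}

a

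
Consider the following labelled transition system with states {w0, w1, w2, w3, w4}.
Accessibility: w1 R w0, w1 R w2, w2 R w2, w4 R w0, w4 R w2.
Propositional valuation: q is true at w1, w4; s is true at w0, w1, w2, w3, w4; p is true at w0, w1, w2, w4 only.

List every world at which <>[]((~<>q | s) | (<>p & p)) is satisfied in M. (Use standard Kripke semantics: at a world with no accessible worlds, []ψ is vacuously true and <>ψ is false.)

Let φ = <>[]((~<>q | s) | (<>p & p)). Evaluate φ at each world:
  w0 (successors ∅): φ is false.
  w1 (successors {w0, w2}): φ is true.
  w2 (successors {w2}): φ is true.
  w3 (successors ∅): φ is false.
  w4 (successors {w0, w2}): φ is true.
For instance, at w4:
  At w4: <>[]((~<>q | s) | (<>p & p)) requires []((~<>q | s) | (<>p & p)) at some successor in {w0, w2}.
    []((~<>q | s) | (<>p & p)) holds at w0, so <>[]((~<>q | s) | (<>p & p)) is true at w4.
      At w0: no accessible worlds, so []((~<>q | s) | (<>p & p)) holds vacuously.
Satisfying worlds: {w1, w2, w4}

w1, w2, w4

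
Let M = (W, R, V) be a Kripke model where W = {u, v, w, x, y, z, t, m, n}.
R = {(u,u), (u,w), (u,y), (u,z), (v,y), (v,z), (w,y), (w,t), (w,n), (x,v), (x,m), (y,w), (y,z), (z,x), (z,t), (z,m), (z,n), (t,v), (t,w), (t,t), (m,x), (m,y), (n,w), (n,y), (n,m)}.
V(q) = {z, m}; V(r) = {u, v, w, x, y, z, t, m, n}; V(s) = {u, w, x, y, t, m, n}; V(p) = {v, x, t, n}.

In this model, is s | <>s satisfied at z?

Yes

At z: s is false, <>s is true, so s | <>s is true.
  At z: <>s requires s at some successor in {x, t, m, n}.
    s holds at x, so <>s is true at z.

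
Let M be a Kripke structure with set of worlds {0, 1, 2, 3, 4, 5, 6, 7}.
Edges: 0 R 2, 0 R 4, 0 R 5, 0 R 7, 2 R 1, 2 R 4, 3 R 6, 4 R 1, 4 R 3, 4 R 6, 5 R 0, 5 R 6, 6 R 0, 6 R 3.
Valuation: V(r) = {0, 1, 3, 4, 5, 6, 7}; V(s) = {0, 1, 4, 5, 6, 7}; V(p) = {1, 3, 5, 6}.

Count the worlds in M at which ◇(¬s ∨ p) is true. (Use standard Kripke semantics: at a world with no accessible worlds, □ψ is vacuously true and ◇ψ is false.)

Let φ = ◇(¬s ∨ p). Evaluate φ at each world:
  0 (successors {2, 4, 5, 7}): φ is true.
  1 (successors ∅): φ is false.
  2 (successors {1, 4}): φ is true.
  3 (successors {6}): φ is true.
  4 (successors {1, 3, 6}): φ is true.
  5 (successors {0, 6}): φ is true.
  6 (successors {0, 3}): φ is true.
  7 (successors ∅): φ is false.
For instance, at 3:
  At 3: ◇(¬s ∨ p) requires ¬s ∨ p at some successor in {6}.
    ¬s ∨ p holds at 6, so ◇(¬s ∨ p) is true at 3.
Satisfying worlds: {0, 2, 3, 4, 5, 6}

6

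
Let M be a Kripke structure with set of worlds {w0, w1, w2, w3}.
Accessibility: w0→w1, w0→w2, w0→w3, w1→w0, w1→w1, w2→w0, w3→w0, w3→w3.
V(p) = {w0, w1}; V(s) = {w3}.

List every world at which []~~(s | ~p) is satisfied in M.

none

Let φ = []~~(s | ~p). Evaluate φ at each world:
  w0 (successors {w1, w2, w3}): φ is false.
  w1 (successors {w0, w1}): φ is false.
  w2 (successors {w0}): φ is false.
  w3 (successors {w0, w3}): φ is false.
For instance, at w0:
  At w0: []~~(s | ~p) requires ~~(s | ~p) at every successor {w1, w2, w3}.
    ~~(s | ~p) fails at w1, so []~~(s | ~p) is false at w0.
Satisfying worlds: none.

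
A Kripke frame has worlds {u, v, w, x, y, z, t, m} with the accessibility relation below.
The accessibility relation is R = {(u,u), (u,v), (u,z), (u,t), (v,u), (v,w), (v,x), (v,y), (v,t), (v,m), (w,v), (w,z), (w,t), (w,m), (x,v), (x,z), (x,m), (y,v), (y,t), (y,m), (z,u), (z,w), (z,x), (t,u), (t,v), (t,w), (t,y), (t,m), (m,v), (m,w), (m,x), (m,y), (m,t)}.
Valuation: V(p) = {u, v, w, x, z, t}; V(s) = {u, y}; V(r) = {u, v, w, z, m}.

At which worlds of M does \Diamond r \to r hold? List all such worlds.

u, v, w, z, m

Let φ = \Diamond r \to r. Evaluate φ at each world:
  u (successors {u, v, z, t}): φ is true.
  v (successors {u, w, x, y, t, m}): φ is true.
  w (successors {v, z, t, m}): φ is true.
  x (successors {v, z, m}): φ is false.
  y (successors {v, t, m}): φ is false.
  z (successors {u, w, x}): φ is true.
  t (successors {u, v, w, y, m}): φ is false.
  m (successors {v, w, x, y, t}): φ is true.
For instance, at m:
  At m: \Diamond r is true, r is true, so \Diamond r \to r is true.
    At m: \Diamond r requires r at some successor in {v, w, x, y, t}.
      r holds at v, so \Diamond r is true at m.
Satisfying worlds: {u, v, w, z, m}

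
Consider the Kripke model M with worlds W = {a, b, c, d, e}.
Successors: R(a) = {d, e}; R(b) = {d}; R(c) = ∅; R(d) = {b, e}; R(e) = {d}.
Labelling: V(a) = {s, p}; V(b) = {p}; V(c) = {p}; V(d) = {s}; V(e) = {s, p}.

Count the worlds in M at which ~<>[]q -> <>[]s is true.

2

Let φ = ~<>[]q -> <>[]s. Evaluate φ at each world:
  a (successors {d, e}): φ is true.
  b (successors {d}): φ is false.
  c (successors ∅): φ is false.
  d (successors {b, e}): φ is true.
  e (successors {d}): φ is false.
For instance, at d:
  At d: ~<>[]q is true, <>[]s is true, so ~<>[]q -> <>[]s is true.
    At d: <>[]q is false, so ~<>[]q is true.
      At d: <>[]q requires []q at some successor in {b, e}.
        At b: []q is false.
        At e: []q is false.
      So <>[]q is false at d.
    At d: <>[]s requires []s at some successor in {b, e}.
      []s holds at b, so <>[]s is true at d.
Satisfying worlds: {a, d}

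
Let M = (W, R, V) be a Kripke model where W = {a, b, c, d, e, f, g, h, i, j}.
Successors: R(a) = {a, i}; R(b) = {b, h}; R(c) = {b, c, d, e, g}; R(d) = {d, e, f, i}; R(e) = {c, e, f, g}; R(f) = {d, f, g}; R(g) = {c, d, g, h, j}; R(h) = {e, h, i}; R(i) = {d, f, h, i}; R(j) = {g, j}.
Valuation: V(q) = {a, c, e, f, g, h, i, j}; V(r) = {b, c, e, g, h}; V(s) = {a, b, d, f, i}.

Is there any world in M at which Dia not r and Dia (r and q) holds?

Let φ = Dia not r and Dia (r and q). Evaluate φ at each world:
  a (successors {a, i}): φ is false.
  b (successors {b, h}): φ is false.
  c (successors {b, c, d, e, g}): φ is true.
  d (successors {d, e, f, i}): φ is true.
  e (successors {c, e, f, g}): φ is true.
  f (successors {d, f, g}): φ is true.
  g (successors {c, d, g, h, j}): φ is true.
  h (successors {e, h, i}): φ is true.
  i (successors {d, f, h, i}): φ is true.
  j (successors {g, j}): φ is true.
Detail at c (witness):
  At c: Dia not r is true, Dia (r and q) is true, so Dia not r and Dia (r and q) is true.
    At c: Dia not r requires not r at some successor in {b, c, d, e, g}.
      not r holds at d, so Dia not r is true at c.
    At c: Dia (r and q) requires r and q at some successor in {b, c, d, e, g}.
      r and q holds at c, so Dia (r and q) is true at c.

Yes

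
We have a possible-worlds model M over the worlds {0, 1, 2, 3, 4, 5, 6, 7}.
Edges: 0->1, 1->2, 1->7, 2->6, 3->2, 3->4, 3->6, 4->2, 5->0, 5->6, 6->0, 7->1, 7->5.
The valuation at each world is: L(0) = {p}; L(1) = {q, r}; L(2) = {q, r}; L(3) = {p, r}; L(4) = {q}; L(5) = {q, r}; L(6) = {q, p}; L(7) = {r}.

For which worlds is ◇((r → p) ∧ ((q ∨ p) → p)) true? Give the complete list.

2, 3, 5, 6

Recall that ◇ψ holds at a world iff ψ holds at some accessible world.
Let φ = ◇((r → p) ∧ ((q ∨ p) → p)). Evaluate φ at each world:
  0 (successors {1}): φ is false.
  1 (successors {2, 7}): φ is false.
  2 (successors {6}): φ is true.
  3 (successors {2, 4, 6}): φ is true.
  4 (successors {2}): φ is false.
  5 (successors {0, 6}): φ is true.
  6 (successors {0}): φ is true.
  7 (successors {1, 5}): φ is false.
For instance, at 4:
  At 4: ◇((r → p) ∧ ((q ∨ p) → p)) requires (r → p) ∧ ((q ∨ p) → p) at some successor in {2}.
    At 2: (r → p) ∧ ((q ∨ p) → p) is false.
  So ◇((r → p) ∧ ((q ∨ p) → p)) is false at 4.
Satisfying worlds: {2, 3, 5, 6}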